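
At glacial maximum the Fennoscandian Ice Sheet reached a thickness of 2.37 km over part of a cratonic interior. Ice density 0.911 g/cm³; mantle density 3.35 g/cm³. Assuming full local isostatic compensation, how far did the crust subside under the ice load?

0.644 km

Isostatic balance requires: the ice load ρ_ice t is balanced by mantle displaced below, ρ_m s.
s = t ρ_ice / ρ_m = 2.37 km × 0.911/3.35 = 0.644 km.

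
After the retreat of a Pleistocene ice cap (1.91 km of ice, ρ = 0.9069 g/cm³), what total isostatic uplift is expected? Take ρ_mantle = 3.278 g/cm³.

Removing the load lets mantle flow back in; uplift u satisfies ρ_ice t = ρ_m u.
u = t ρ_ice/ρ_m = 1.91 km × 0.9069/3.278 = 0.528 km.

0.528 km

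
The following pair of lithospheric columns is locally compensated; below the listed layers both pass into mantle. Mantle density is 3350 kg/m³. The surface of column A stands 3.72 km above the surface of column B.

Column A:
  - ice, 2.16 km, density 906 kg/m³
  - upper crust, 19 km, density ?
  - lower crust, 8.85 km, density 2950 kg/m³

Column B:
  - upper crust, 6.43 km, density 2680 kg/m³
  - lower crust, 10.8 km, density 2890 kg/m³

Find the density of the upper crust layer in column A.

Take the compensation level at the base of the deeper column (depth z_c below the surface of column A) and equate Σ ρ_i t_i down to z_c; mantle fills any gap and the z_c terms cancel.
Column A: 2.16×906 + 19×ρ + 8.85×2950 + (z_c − 30.01)×3350
Column B: 3.72×0 + 6.43×2680 + 10.8×2890 + (z_c − 3.72 − 17.23)×3350
The z_c×3350 term appears on both sides and cancels. Collect the known terms of each column as K = Σ(ρt)_known − 3350 × (depth of known layers): K_A = 28064.46 − 3350×30.01 = −72469.04; K_B = 48444.4 − 3350×(3.72 + 17.23) = −21738.1.
Balance: K_A + 19×ρ = K_B, so ρ = (K_B − K_A)/19 = 50730.9/19 = 2670 kg/m³.

2670 kg/m³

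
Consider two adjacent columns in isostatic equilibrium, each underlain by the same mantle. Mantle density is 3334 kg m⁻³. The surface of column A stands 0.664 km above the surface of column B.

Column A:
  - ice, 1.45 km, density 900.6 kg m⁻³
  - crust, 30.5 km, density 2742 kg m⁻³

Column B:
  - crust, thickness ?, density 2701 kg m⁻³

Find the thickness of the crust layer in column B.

Take the compensation level at the base of the deeper column (depth z_c below the surface of column A) and equate Σ ρ_i t_i down to z_c; mantle fills any gap and the z_c terms cancel.
Column A: 1.45×900.6 + 30.5×2742 + (z_c − 31.95)×3334
Column B: 0.664×0 + x×2701 + (z_c − 0.664 − 0 − x)×3334
The z_c×3334 term appears on both sides and cancels. Collect the known terms of each column as K = Σ(ρt)_known − 3334 × (depth of known layers): K_A = 84936.87 − 3334×31.95 = −21584.43; K_B = 0 − 3334×(0.664 + 0) = −2213.776.
Balance: K_A = K_B − x×(3334 − 2701), so x = (K_B − K_A)/(3334 − 2701) = 19370.7/633 = 30.6 km.

30.6 km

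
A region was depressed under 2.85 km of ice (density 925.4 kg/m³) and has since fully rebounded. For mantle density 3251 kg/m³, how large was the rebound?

Removing the load lets mantle flow back in; uplift u satisfies ρ_ice t = ρ_m u.
u = t ρ_ice/ρ_m = 2.85 km × 925.4/3251 = 0.811 km.

0.811 km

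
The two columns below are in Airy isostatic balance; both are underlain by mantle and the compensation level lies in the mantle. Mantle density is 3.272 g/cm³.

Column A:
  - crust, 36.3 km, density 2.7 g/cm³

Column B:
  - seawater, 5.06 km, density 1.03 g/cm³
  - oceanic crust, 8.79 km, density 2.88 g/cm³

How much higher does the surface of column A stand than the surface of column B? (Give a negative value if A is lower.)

For any compensation level in the mantle, the mantle terms cancel and isostasy reduces to e = (Σt_A − Σt_B) − (Σ(ρt)_A − Σ(ρt)_B) / ρ_m.
Σt_A = 36.3 km; Σt_B = 13.85 km; Σ(ρt)_A = 98.01; Σ(ρt)_B = 30.527 (in km·g/cm³).
e = (36.3 − 13.85) − (98.01 − 30.527) / 3.272 = 1.83 km.

1.83 km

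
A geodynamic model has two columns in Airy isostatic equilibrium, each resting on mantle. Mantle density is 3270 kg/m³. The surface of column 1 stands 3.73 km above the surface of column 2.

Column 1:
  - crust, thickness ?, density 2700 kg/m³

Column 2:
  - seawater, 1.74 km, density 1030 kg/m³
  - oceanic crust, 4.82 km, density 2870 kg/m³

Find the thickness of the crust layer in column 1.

Take the compensation level at the base of the deeper column (depth z_c below the surface of column 1) and equate Σ ρ_i t_i down to z_c; mantle fills any gap and the z_c terms cancel.
Column 1: x×2700 + (z_c − 0 − x)×3270
Column 2: 3.73×0 + 1.74×1030 + 4.82×2870 + (z_c − 3.73 − 6.56)×3270
The z_c×3270 term appears on both sides and cancels. Collect the known terms of each column as K = Σ(ρt)_known − 3270 × (depth of known layers): K_1 = 0 − 3270×0 = 0; K_2 = 15625.6 − 3270×(3.73 + 6.56) = −18022.7.
Balance: K_1 − x×(3270 − 2700) = K_2, so x = (K_1 − K_2)/(3270 − 2700) = 18022.7/570 = 31.6 km.

31.6 km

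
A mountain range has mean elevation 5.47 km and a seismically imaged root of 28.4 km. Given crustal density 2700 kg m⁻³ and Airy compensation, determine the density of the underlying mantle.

Airy balance: ρ_c h = (ρ_m − ρ_c) r → ρ_m = ρ_c (1 + h/r).
ρ_m = 2700 × (1 + 5.47 km/28.4 km) = 3220 kg m⁻³.

3220 kg m⁻³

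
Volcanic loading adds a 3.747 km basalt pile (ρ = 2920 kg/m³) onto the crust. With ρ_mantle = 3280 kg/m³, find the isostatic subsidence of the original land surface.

3.34 km

Subaerial loading: s = t ρ_load / ρ_m.
s = 3.747 km × 2920/3280 = 3.34 km.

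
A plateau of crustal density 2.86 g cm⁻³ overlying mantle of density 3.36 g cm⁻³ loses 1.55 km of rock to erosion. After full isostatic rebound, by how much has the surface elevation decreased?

0.231 km

Rebound u = e ρ_c/ρ_m = 1.55 km × 2.86/3.36 = 1.319 km.
Net surface drop = e − u = 1.55 km − 1.319 km = e (ρ_m − ρ_c)/ρ_m = 0.231 km.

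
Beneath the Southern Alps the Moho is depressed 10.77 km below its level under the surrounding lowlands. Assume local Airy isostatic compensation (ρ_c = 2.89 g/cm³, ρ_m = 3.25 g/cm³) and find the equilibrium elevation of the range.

By Archimedes' principle applied to the lithosphere: ρ_c h = (ρ_m − ρ_c) r.
h = r (ρ_m − ρ_c) / ρ_c = 10.77 km × (3.25 − 2.89) / 2.89 = 1.34 km.

1.34 km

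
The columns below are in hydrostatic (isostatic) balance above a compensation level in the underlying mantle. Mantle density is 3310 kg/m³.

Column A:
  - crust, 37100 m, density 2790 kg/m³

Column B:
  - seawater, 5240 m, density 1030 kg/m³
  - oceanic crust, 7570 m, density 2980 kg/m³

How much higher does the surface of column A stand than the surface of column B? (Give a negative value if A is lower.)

1460 m

For any compensation level in the mantle, the mantle terms cancel and isostasy reduces to e = (Σt_A − Σt_B) − (Σ(ρt)_A − Σ(ρt)_B) / ρ_m.
Σt_A = 37100 m; Σt_B = 12810 m; Σ(ρt)_A = 103509000; Σ(ρt)_B = 27955800 (in m·kg/m³).
e = (37100 − 12810) − (103509000 − 27955800) / 3310 = 1460 m.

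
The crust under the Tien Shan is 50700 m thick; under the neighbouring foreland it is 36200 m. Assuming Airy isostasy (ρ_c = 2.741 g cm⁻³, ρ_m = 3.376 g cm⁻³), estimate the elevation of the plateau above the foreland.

2730 m

Excess crust Δ = 50700 m − 36200 m = 14500 m, split between elevation h and root r with h + r = Δ.
Airy balance ρ_c h = (ρ_m − ρ_c) r gives r = h ρ_c/(ρ_m − ρ_c), so h (1 + ρ_c/(ρ_m − ρ_c)) = Δ, i.e. h = Δ (ρ_m − ρ_c)/ρ_m.
h = 14500 m × 0.635/3.376 = 2730 m.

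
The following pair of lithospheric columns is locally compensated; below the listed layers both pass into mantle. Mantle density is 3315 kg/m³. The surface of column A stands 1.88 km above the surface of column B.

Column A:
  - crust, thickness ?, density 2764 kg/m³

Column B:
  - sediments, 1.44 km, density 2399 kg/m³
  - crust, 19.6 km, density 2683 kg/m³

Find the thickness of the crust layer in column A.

Take the compensation level at the base of the deeper column (depth z_c below the surface of column A) and equate Σ ρ_i t_i down to z_c; mantle fills any gap and the z_c terms cancel.
Column A: x×2764 + (z_c − 0 − x)×3315
Column B: 1.88×0 + 1.44×2399 + 19.6×2683 + (z_c − 1.88 − 21.04)×3315
The z_c×3315 term appears on both sides and cancels. Collect the known terms of each column as K = Σ(ρt)_known − 3315 × (depth of known layers): K_A = 0 − 3315×0 = 0; K_B = 56041.36 − 3315×(1.88 + 21.04) = −19938.44.
Balance: K_A − x×(3315 − 2764) = K_B, so x = (K_A − K_B)/(3315 − 2764) = 19938.4/551 = 36.2 km.

36.2 km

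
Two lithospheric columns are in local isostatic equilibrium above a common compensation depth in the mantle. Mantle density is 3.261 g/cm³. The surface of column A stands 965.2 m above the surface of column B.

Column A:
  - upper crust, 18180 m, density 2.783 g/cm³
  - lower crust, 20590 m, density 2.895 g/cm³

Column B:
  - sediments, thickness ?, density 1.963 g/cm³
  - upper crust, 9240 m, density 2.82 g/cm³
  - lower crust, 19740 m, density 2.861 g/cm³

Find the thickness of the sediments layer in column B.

Take the compensation level at the base of the deeper column (depth z_c below the surface of column A) and equate Σ ρ_i t_i down to z_c; mantle fills any gap and the z_c terms cancel.
Column A: 18180×2.783 + 20590×2.895 + (z_c − 38770)×3.261
Column B: 965.2×0 + x×1.963 + 9240×2.82 + 19740×2.861 + (z_c − 965.2 − 28980 − x)×3.261
The z_c×3.261 term appears on both sides and cancels. Collect the known terms of each column as K = Σ(ρt)_known − 3.261 × (depth of known layers): K_A = 110202.99 − 3.261×38770 = −16225.98; K_B = 82532.94 − 3.261×(965.2 + 28980) = −15118.3572.
Balance: K_A = K_B − x×(3.261 − 1.963), so x = (K_B − K_A)/(3.261 − 1.963) = 1107.62/1.298 = 853 m.

853 m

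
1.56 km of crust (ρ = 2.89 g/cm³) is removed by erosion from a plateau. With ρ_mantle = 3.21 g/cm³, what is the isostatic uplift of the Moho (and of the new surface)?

1.4 km

Unloading: uplift u = e ρ_c/ρ_m = 1.56 km × 2.89/3.21 = 1.4 km.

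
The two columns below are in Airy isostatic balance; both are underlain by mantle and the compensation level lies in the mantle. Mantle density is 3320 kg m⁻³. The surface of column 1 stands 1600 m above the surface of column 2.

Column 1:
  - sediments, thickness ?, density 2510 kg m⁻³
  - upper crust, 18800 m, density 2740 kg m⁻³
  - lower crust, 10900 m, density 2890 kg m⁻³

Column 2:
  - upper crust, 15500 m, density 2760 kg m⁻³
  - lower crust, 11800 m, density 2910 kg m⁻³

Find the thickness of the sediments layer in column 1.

4000 m

Take the compensation level at the base of the deeper column (depth z_c below the surface of column 1) and equate Σ ρ_i t_i down to z_c; mantle fills any gap and the z_c terms cancel.
Column 1: x×2510 + 18800×2740 + 10900×2890 + (z_c − 29700 − x)×3320
Column 2: 1600×0 + 15500×2760 + 11800×2910 + (z_c − 1600 − 27300)×3320
The z_c×3320 term appears on both sides and cancels. Collect the known terms of each column as K = Σ(ρt)_known − 3320 × (depth of known layers): K_1 = 83013000 − 3320×29700 = −15591000; K_2 = 77118000 − 3320×(1600 + 27300) = −18830000.
Balance: K_1 − x×(3320 − 2510) = K_2, so x = (K_1 − K_2)/(3320 − 2510) = 3239000/810 = 4000 m.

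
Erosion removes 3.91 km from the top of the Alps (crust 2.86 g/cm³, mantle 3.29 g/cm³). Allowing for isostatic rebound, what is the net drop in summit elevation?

Rebound u = e ρ_c/ρ_m = 3.91 km × 2.86/3.29 = 3.399 km.
Net surface drop = e − u = 3.91 km − 3.399 km = e (ρ_m − ρ_c)/ρ_m = 0.511 km.

0.511 km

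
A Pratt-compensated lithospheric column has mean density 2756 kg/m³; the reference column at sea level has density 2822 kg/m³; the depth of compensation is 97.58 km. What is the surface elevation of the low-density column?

ρ_ref D = ρ (D + h) → h = D (ρ_ref − ρ)/ρ.
h = 97.58 km × (2822 − 2756)/2756 = 2.34 km.

2.34 km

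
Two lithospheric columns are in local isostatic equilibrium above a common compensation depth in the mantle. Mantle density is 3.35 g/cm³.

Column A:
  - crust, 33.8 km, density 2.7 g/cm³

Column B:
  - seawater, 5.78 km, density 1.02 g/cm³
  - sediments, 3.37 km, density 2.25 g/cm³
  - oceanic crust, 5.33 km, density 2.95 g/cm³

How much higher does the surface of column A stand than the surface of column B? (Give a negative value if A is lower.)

0.795 km

For any compensation level in the mantle, the mantle terms cancel and isostasy reduces to e = (Σt_A − Σt_B) − (Σ(ρt)_A − Σ(ρt)_B) / ρ_m.
Σt_A = 33.8 km; Σt_B = 14.48 km; Σ(ρt)_A = 91.26; Σ(ρt)_B = 29.2016 (in km·g/cm³).
e = (33.8 − 14.48) − (91.26 − 29.2016) / 3.35 = 0.795 km.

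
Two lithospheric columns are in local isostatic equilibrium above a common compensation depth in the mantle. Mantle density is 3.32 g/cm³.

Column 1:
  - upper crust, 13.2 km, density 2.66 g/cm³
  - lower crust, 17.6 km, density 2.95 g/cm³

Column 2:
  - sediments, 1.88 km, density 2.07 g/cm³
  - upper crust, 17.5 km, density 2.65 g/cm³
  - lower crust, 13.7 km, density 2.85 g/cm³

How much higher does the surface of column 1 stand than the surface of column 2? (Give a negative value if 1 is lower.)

−1.59 km

For any compensation level in the mantle, the mantle terms cancel and isostasy reduces to e = (Σt_1 − Σt_2) − (Σ(ρt)_1 − Σ(ρt)_2) / ρ_m.
Σt_1 = 30.8 km; Σt_2 = 33.08 km; Σ(ρt)_1 = 87.032; Σ(ρt)_2 = 89.3116 (in km·g/cm³).
e = (30.8 − 33.08) − (87.032 − 89.3116) / 3.32 = −1.59 km.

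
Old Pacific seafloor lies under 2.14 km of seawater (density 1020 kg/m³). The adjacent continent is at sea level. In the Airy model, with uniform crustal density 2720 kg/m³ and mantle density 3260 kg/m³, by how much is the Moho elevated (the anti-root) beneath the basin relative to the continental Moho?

By Archimedes' principle applied to the lithosphere: replacing crust with seawater at the top is compensated by replacing crust with mantle at the base: d (ρ_c − ρ_w) = a (ρ_m − ρ_c).
a = d (ρ_c − ρ_w)/(ρ_m − ρ_c) = 2.14 km × 1700/540 = 6.74 km.

6.74 km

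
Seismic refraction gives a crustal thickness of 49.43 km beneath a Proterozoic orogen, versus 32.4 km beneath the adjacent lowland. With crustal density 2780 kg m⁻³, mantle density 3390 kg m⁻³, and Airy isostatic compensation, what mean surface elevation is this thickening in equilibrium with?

Excess crust Δ = 49.43 km − 32.4 km = 17.03 km, split between elevation h and root r with h + r = Δ.
Airy balance ρ_c h = (ρ_m − ρ_c) r gives r = h ρ_c/(ρ_m − ρ_c), so h (1 + ρ_c/(ρ_m − ρ_c)) = Δ, i.e. h = Δ (ρ_m − ρ_c)/ρ_m.
h = 17.03 km × 610/3390 = 3.06 km.

3.06 km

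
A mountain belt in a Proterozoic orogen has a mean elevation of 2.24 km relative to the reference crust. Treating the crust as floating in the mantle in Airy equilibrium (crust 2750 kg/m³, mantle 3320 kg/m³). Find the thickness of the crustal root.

Isostatic balance requires: the weight of the topography is balanced by the buoyancy of the root, ρ_c h = (ρ_m − ρ_c) r.
r = h · ρ_c / (ρ_m − ρ_c) = 2.24 km × 2750 / (3320 − 2750) = 10.8 km.

10.8 km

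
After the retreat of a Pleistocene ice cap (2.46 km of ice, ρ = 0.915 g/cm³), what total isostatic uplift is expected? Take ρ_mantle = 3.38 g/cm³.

0.666 km

Removing the load lets mantle flow back in; uplift u satisfies ρ_ice t = ρ_m u.
u = t ρ_ice/ρ_m = 2.46 km × 0.915/3.38 = 0.666 km.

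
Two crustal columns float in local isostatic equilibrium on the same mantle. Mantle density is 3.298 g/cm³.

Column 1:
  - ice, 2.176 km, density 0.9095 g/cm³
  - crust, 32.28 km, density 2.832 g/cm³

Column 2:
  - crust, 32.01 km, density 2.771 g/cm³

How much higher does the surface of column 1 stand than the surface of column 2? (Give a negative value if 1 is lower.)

For any compensation level in the mantle, the mantle terms cancel and isostasy reduces to e = (Σt_1 − Σt_2) − (Σ(ρt)_1 − Σ(ρt)_2) / ρ_m.
Σt_1 = 34.456 km; Σt_2 = 32.01 km; Σ(ρt)_1 = 93.396032; Σ(ρt)_2 = 88.69971 (in km·g/cm³).
e = (34.456 − 32.01) − (93.396032 − 88.69971) / 3.298 = 1.02 km.

1.02 km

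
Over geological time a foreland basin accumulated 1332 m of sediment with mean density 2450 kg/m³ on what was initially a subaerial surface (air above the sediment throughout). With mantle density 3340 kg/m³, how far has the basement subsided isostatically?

977 m

Subaerial load: s = t ρ_sed / ρ_m = 1332 m × 2450/3340 = 977 m.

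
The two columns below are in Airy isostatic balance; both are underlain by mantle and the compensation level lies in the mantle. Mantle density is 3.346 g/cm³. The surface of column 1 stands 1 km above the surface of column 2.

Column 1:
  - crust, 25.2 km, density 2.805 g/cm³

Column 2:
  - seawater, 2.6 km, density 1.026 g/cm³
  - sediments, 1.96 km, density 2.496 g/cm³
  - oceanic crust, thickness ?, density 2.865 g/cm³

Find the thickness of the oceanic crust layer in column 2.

5.38 km

Take the compensation level at the base of the deeper column (depth z_c below the surface of column 1) and equate Σ ρ_i t_i down to z_c; mantle fills any gap and the z_c terms cancel.
Column 1: 25.2×2.805 + (z_c − 25.2)×3.346
Column 2: 1×0 + 2.6×1.026 + 1.96×2.496 + x×2.865 + (z_c − 1 − 4.56 − x)×3.346
The z_c×3.346 term appears on both sides and cancels. Collect the known terms of each column as K = Σ(ρt)_known − 3.346 × (depth of known layers): K_1 = 70.686 − 3.346×25.2 = −13.6332; K_2 = 7.55976 − 3.346×(1 + 4.56) = −11.044.
Balance: K_1 = K_2 − x×(3.346 − 2.865), so x = (K_2 − K_1)/(3.346 − 2.865) = 2.5892/0.481 = 5.38 km.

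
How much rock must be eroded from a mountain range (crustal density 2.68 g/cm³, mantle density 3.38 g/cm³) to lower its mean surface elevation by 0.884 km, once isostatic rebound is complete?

4.27 km

Net drop Δ = e − u = e − e ρ_c/ρ_m = e (ρ_m − ρ_c)/ρ_m.
e = Δ ρ_m/(ρ_m − ρ_c) = 0.884 km × 3.38/0.7 = 4.27 km.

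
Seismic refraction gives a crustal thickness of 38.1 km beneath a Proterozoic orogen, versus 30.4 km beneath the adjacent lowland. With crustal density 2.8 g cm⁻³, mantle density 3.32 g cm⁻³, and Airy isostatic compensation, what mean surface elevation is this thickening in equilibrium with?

1.21 km

Excess crust Δ = 38.1 km − 30.4 km = 7.7 km, split between elevation h and root r with h + r = Δ.
Airy balance ρ_c h = (ρ_m − ρ_c) r gives r = h ρ_c/(ρ_m − ρ_c), so h (1 + ρ_c/(ρ_m − ρ_c)) = Δ, i.e. h = Δ (ρ_m − ρ_c)/ρ_m.
h = 7.7 km × 0.52/3.32 = 1.21 km.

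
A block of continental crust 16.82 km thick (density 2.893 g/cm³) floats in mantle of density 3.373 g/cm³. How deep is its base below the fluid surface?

Draft d = t ρ_obj/ρ_fluid = 16.82 km × 2.893/3.373 = 14.4 km.

14.4 km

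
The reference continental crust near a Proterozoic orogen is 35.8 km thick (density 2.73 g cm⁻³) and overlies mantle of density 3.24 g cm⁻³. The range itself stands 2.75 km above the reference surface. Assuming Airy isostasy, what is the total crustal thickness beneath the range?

53.3 km

Root depth r = h ρ_c / (ρ_m − ρ_c) = 2.75 km × 2.73 / 0.51 = 14.72 km.
Total thickness = T + h + r = 35.8 km + 2.75 km + 14.72 km = 53.3 km.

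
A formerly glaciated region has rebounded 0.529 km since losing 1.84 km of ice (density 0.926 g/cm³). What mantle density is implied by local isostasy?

3.22 g/cm³

ρ_m = ρ_ice t / u = 0.926 × 1.84 km/0.529 km = 3.22 g/cm³.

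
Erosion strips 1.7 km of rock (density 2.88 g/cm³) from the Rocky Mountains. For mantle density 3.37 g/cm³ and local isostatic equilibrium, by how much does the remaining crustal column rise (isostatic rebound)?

Unloading: uplift u = e ρ_c/ρ_m = 1.7 km × 2.88/3.37 = 1.45 km.

1.45 km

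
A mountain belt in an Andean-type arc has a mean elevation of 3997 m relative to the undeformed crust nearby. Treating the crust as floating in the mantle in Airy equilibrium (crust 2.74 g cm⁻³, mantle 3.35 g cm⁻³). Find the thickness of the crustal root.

Balancing pressure at the compensation depth: the weight of the topography is balanced by the buoyancy of the root, ρ_c h = (ρ_m − ρ_c) r.
r = h · ρ_c / (ρ_m − ρ_c) = 3997 m × 2.74 / (3.35 − 2.74) = 18000 m.

18000 m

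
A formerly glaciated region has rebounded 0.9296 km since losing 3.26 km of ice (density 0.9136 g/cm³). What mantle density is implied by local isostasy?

3.2 g/cm³

ρ_m = ρ_ice t / u = 0.9136 × 3.26 km/0.9296 km = 3.2 g/cm³.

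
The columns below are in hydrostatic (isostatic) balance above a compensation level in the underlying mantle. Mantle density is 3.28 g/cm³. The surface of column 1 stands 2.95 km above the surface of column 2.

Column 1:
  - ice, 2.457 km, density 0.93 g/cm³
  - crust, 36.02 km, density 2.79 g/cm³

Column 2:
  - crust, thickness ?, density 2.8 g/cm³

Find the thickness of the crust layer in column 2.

Take the compensation level at the base of the deeper column (depth z_c below the surface of column 1) and equate Σ ρ_i t_i down to z_c; mantle fills any gap and the z_c terms cancel.
Column 1: 2.457×0.93 + 36.02×2.79 + (z_c − 38.477)×3.28
Column 2: 2.95×0 + x×2.8 + (z_c − 2.95 − 0 − x)×3.28
The z_c×3.28 term appears on both sides and cancels. Collect the known terms of each column as K = Σ(ρt)_known − 3.28 × (depth of known layers): K_1 = 102.78081 − 3.28×38.477 = −23.42375; K_2 = 0 − 3.28×(2.95 + 0) = −9.676.
Balance: K_1 = K_2 − x×(3.28 − 2.8), so x = (K_2 − K_1)/(3.28 − 2.8) = 13.7477/0.48 = 28.6 km.

28.6 km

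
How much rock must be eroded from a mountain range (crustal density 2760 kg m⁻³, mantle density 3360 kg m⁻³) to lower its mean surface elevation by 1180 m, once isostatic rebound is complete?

Net drop Δ = e − u = e − e ρ_c/ρ_m = e (ρ_m − ρ_c)/ρ_m.
e = Δ ρ_m/(ρ_m − ρ_c) = 1180 m × 3360/600 = 6610 m.

6610 m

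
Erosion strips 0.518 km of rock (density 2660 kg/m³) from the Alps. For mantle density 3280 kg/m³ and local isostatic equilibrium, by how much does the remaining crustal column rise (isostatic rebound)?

Unloading: uplift u = e ρ_c/ρ_m = 0.518 km × 2660/3280 = 0.42 km.

0.42 km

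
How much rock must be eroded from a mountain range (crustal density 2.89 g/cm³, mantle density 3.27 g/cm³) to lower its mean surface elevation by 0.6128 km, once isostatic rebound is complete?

5.27 km

Net drop Δ = e − u = e − e ρ_c/ρ_m = e (ρ_m − ρ_c)/ρ_m.
e = Δ ρ_m/(ρ_m − ρ_c) = 0.6128 km × 3.27/0.38 = 5.27 km.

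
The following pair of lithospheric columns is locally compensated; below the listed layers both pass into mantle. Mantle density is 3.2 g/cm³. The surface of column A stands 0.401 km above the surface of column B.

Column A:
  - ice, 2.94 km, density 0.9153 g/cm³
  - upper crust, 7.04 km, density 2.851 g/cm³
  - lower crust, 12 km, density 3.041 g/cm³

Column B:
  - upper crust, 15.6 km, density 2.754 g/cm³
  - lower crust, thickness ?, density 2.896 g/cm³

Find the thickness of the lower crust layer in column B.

9.35 km

Take the compensation level at the base of the deeper column (depth z_c below the surface of column A) and equate Σ ρ_i t_i down to z_c; mantle fills any gap and the z_c terms cancel.
Column A: 2.94×0.9153 + 7.04×2.851 + 12×3.041 + (z_c − 21.98)×3.2
Column B: 0.401×0 + 15.6×2.754 + x×2.896 + (z_c − 0.401 − 15.6 − x)×3.2
The z_c×3.2 term appears on both sides and cancels. Collect the known terms of each column as K = Σ(ρt)_known − 3.2 × (depth of known layers): K_A = 59.254022 − 3.2×21.98 = −11.081978; K_B = 42.9624 − 3.2×(0.401 + 15.6) = −8.2408.
Balance: K_A = K_B − x×(3.2 − 2.896), so x = (K_B − K_A)/(3.2 − 2.896) = 2.84118/0.304 = 9.35 km.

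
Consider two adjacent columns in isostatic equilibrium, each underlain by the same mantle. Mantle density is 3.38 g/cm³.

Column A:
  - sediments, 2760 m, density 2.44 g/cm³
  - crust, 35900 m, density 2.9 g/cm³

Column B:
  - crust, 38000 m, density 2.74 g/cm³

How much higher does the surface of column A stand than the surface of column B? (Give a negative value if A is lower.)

For any compensation level in the mantle, the mantle terms cancel and isostasy reduces to e = (Σt_A − Σt_B) − (Σ(ρt)_A − Σ(ρt)_B) / ρ_m.
Σt_A = 38660 m; Σt_B = 38000 m; Σ(ρt)_A = 110844.4; Σ(ρt)_B = 104120 (in m·g/cm³).
e = (38660 − 38000) − (110844.4 − 104120) / 3.38 = −1330 m.

−1330 m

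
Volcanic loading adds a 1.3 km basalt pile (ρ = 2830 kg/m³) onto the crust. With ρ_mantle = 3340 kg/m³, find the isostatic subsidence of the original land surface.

Subaerial loading: s = t ρ_load / ρ_m.
s = 1.3 km × 2830/3340 = 1.1 km.

1.1 km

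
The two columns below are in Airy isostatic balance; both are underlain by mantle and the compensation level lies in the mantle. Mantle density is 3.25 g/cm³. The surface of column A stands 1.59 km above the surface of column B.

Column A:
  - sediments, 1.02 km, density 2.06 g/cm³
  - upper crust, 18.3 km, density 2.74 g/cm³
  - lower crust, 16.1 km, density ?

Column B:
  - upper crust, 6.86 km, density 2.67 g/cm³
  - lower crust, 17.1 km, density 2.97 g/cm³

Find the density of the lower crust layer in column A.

3.04 g/cm³

Take the compensation level at the base of the deeper column (depth z_c below the surface of column A) and equate Σ ρ_i t_i down to z_c; mantle fills any gap and the z_c terms cancel.
Column A: 1.02×2.06 + 18.3×2.74 + 16.1×ρ + (z_c − 35.42)×3.25
Column B: 1.59×0 + 6.86×2.67 + 17.1×2.97 + (z_c − 1.59 − 23.96)×3.25
The z_c×3.25 term appears on both sides and cancels. Collect the known terms of each column as K = Σ(ρt)_known − 3.25 × (depth of known layers): K_A = 52.2432 − 3.25×35.42 = −62.8718; K_B = 69.1032 − 3.25×(1.59 + 23.96) = −13.9343.
Balance: K_A + 16.1×ρ = K_B, so ρ = (K_B − K_A)/16.1 = 48.9375/16.1 = 3.04 g/cm³.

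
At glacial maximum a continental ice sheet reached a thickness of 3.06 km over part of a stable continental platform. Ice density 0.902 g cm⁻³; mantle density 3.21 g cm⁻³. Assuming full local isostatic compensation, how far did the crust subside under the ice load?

0.86 km

Equating mass per unit area of the two columns: the ice load ρ_ice t is balanced by mantle displaced below, ρ_m s.
s = t ρ_ice / ρ_m = 3.06 km × 0.902/3.21 = 0.86 km.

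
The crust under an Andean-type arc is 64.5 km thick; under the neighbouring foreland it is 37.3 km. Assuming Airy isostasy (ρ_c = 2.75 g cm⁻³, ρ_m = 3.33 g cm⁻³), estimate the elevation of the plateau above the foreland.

4.74 km

Excess crust Δ = 64.5 km − 37.3 km = 27.2 km, split between elevation h and root r with h + r = Δ.
Airy balance ρ_c h = (ρ_m − ρ_c) r gives r = h ρ_c/(ρ_m − ρ_c), so h (1 + ρ_c/(ρ_m − ρ_c)) = Δ, i.e. h = Δ (ρ_m − ρ_c)/ρ_m.
h = 27.2 km × 0.58/3.33 = 4.74 km.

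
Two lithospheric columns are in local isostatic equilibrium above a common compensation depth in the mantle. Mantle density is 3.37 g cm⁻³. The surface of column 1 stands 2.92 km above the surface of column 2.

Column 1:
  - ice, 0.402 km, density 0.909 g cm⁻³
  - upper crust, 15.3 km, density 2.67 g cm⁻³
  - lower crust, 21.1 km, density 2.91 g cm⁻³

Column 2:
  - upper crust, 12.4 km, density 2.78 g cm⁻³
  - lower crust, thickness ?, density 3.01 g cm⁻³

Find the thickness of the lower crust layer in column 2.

11.8 km

Take the compensation level at the base of the deeper column (depth z_c below the surface of column 1) and equate Σ ρ_i t_i down to z_c; mantle fills any gap and the z_c terms cancel.
Column 1: 0.402×0.909 + 15.3×2.67 + 21.1×2.91 + (z_c − 36.802)×3.37
Column 2: 2.92×0 + 12.4×2.78 + x×3.01 + (z_c − 2.92 − 12.4 − x)×3.37
The z_c×3.37 term appears on both sides and cancels. Collect the known terms of each column as K = Σ(ρt)_known − 3.37 × (depth of known layers): K_1 = 102.617418 − 3.37×36.802 = −21.405322; K_2 = 34.472 − 3.37×(2.92 + 12.4) = −17.1564.
Balance: K_1 = K_2 − x×(3.37 − 3.01), so x = (K_2 − K_1)/(3.37 − 3.01) = 4.24892/0.36 = 11.8 km.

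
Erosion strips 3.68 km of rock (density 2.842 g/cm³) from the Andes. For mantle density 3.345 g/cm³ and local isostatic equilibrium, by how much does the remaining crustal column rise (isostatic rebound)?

3.13 km

Unloading: uplift u = e ρ_c/ρ_m = 3.68 km × 2.842/3.345 = 3.13 km.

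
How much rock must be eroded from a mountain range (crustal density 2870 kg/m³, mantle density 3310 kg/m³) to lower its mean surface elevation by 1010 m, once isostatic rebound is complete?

7600 m

Net drop Δ = e − u = e − e ρ_c/ρ_m = e (ρ_m − ρ_c)/ρ_m.
e = Δ ρ_m/(ρ_m − ρ_c) = 1010 m × 3310/440 = 7600 m.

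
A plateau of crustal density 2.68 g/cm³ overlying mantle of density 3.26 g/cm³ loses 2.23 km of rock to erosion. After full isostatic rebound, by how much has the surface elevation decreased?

Rebound u = e ρ_c/ρ_m = 2.23 km × 2.68/3.26 = 1.833 km.
Net surface drop = e − u = 2.23 km − 1.833 km = e (ρ_m − ρ_c)/ρ_m = 0.397 km.

0.397 km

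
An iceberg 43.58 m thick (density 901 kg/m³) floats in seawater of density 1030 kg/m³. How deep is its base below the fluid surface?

Draft d = t ρ_obj/ρ_fluid = 43.58 m × 901/1030 = 38.1 m.

38.1 m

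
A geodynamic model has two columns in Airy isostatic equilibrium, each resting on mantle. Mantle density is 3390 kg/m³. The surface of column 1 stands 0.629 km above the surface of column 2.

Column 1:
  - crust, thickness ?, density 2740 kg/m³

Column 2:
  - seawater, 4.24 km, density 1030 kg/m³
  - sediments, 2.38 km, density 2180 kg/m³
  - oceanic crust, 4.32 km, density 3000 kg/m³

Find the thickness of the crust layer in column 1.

25.7 km

Take the compensation level at the base of the deeper column (depth z_c below the surface of column 1) and equate Σ ρ_i t_i down to z_c; mantle fills any gap and the z_c terms cancel.
Column 1: x×2740 + (z_c − 0 − x)×3390
Column 2: 0.629×0 + 4.24×1030 + 2.38×2180 + 4.32×3000 + (z_c − 0.629 − 10.94)×3390
The z_c×3390 term appears on both sides and cancels. Collect the known terms of each column as K = Σ(ρt)_known − 3390 × (depth of known layers): K_1 = 0 − 3390×0 = 0; K_2 = 22515.6 − 3390×(0.629 + 10.94) = −16703.31.
Balance: K_1 − x×(3390 − 2740) = K_2, so x = (K_1 − K_2)/(3390 − 2740) = 16703.3/650 = 25.7 km.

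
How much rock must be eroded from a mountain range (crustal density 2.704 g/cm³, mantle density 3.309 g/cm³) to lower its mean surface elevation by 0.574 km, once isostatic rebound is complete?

Net drop Δ = e − u = e − e ρ_c/ρ_m = e (ρ_m − ρ_c)/ρ_m.
e = Δ ρ_m/(ρ_m − ρ_c) = 0.574 km × 3.309/0.605 = 3.14 km.

3.14 km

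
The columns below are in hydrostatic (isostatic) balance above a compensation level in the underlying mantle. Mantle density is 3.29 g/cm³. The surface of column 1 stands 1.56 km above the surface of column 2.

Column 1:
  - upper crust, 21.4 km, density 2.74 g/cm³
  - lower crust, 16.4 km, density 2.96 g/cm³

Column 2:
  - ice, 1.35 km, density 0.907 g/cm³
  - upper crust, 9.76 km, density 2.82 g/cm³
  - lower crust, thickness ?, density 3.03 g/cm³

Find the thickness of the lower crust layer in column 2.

16.3 km

Take the compensation level at the base of the deeper column (depth z_c below the surface of column 1) and equate Σ ρ_i t_i down to z_c; mantle fills any gap and the z_c terms cancel.
Column 1: 21.4×2.74 + 16.4×2.96 + (z_c − 37.8)×3.29
Column 2: 1.56×0 + 1.35×0.907 + 9.76×2.82 + x×3.03 + (z_c − 1.56 − 11.11 − x)×3.29
The z_c×3.29 term appears on both sides and cancels. Collect the known terms of each column as K = Σ(ρt)_known − 3.29 × (depth of known layers): K_1 = 107.18 − 3.29×37.8 = −17.182; K_2 = 28.74765 − 3.29×(1.56 + 11.11) = −12.93665.
Balance: K_1 = K_2 − x×(3.29 − 3.03), so x = (K_2 − K_1)/(3.29 − 3.03) = 4.24535/0.26 = 16.3 km.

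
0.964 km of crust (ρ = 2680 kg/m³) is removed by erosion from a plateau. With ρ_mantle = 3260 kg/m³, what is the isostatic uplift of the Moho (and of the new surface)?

0.792 km

Unloading: uplift u = e ρ_c/ρ_m = 0.964 km × 2680/3260 = 0.792 km.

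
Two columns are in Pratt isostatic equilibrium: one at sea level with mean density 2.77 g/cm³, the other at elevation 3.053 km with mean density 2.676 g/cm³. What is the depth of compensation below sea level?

86.9 km

ρ_ref D = ρ (D + h) → D (ρ_ref − ρ) = ρ h.
D = ρ h/(ρ_ref − ρ) = 2.676 × 3.053 km/(2.77 − 2.676) = 86.9 km.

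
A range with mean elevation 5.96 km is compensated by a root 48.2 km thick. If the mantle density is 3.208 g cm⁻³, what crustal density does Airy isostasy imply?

2.85 g cm⁻³

ρ_c h = (ρ_m − ρ_c) r → ρ_c (h + r) = ρ_m r → ρ_c = ρ_m r / (h + r).
ρ_c = 3.208 × 48.2 km / (5.96 km + 48.2 km) = 2.85 g cm⁻³.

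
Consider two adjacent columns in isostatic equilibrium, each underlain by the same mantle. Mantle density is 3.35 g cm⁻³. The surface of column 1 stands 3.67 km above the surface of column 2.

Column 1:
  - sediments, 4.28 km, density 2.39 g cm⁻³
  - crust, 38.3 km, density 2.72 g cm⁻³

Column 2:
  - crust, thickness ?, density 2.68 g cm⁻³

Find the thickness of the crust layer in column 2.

Take the compensation level at the base of the deeper column (depth z_c below the surface of column 1) and equate Σ ρ_i t_i down to z_c; mantle fills any gap and the z_c terms cancel.
Column 1: 4.28×2.39 + 38.3×2.72 + (z_c − 42.58)×3.35
Column 2: 3.67×0 + x×2.68 + (z_c − 3.67 − 0 − x)×3.35
The z_c×3.35 term appears on both sides and cancels. Collect the known terms of each column as K = Σ(ρt)_known − 3.35 × (depth of known layers): K_1 = 114.4052 − 3.35×42.58 = −28.2378; K_2 = 0 − 3.35×(3.67 + 0) = −12.2945.
Balance: K_1 = K_2 − x×(3.35 − 2.68), so x = (K_2 − K_1)/(3.35 − 2.68) = 15.9433/0.67 = 23.8 km.

23.8 km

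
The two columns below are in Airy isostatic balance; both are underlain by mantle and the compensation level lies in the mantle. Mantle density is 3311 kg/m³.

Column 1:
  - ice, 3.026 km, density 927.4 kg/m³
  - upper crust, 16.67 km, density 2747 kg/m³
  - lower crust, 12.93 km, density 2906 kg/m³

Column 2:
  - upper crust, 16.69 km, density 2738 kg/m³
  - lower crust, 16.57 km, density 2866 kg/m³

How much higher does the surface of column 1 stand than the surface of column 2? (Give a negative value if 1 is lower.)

For any compensation level in the mantle, the mantle terms cancel and isostasy reduces to e = (Σt_1 − Σt_2) − (Σ(ρt)_1 − Σ(ρt)_2) / ρ_m.
Σt_1 = 32.626 km; Σt_2 = 33.26 km; Σ(ρt)_1 = 86173.3824; Σ(ρt)_2 = 93186.84 (in km·kg/m³).
e = (32.626 − 33.26) − (86173.3824 − 93186.84) / 3311 = 1.48 km.

1.48 km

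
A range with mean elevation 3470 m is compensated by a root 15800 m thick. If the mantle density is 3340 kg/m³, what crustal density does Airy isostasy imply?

ρ_c h = (ρ_m − ρ_c) r → ρ_c (h + r) = ρ_m r → ρ_c = ρ_m r / (h + r).
ρ_c = 3340 × 15800 m / (3470 m + 15800 m) = 2740 kg/m³.

2740 kg/m³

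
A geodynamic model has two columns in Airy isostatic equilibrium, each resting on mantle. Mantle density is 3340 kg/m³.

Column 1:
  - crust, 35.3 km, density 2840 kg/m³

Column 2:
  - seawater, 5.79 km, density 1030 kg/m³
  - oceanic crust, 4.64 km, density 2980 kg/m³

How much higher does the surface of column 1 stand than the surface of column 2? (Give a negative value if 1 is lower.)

For any compensation level in the mantle, the mantle terms cancel and isostasy reduces to e = (Σt_1 − Σt_2) − (Σ(ρt)_1 − Σ(ρt)_2) / ρ_m.
Σt_1 = 35.3 km; Σt_2 = 10.43 km; Σ(ρt)_1 = 100252; Σ(ρt)_2 = 19790.9 (in km·kg/m³).
e = (35.3 − 10.43) − (100252 − 19790.9) / 3340 = 0.78 km.

0.78 km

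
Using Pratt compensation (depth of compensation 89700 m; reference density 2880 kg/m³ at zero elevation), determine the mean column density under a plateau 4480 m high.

2740 kg/m³

Pratt balance: ρ_ref D = ρ (D + h).
ρ = ρ_ref D/(D + h) = 2880 × 89700 m/(89700 m + 4480 m) = 2740 kg/m³.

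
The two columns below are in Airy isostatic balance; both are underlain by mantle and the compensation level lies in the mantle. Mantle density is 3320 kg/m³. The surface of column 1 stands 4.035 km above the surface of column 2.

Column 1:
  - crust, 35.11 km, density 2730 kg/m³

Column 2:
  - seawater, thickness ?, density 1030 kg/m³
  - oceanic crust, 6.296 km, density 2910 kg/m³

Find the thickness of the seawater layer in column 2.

2.07 km

Take the compensation level at the base of the deeper column (depth z_c below the surface of column 1) and equate Σ ρ_i t_i down to z_c; mantle fills any gap and the z_c terms cancel.
Column 1: 35.11×2730 + (z_c − 35.11)×3320
Column 2: 4.035×0 + x×1030 + 6.296×2910 + (z_c − 4.035 − 6.296 − x)×3320
The z_c×3320 term appears on both sides and cancels. Collect the known terms of each column as K = Σ(ρt)_known − 3320 × (depth of known layers): K_1 = 95850.3 − 3320×35.11 = −20714.9; K_2 = 18321.36 − 3320×(4.035 + 6.296) = −15977.56.
Balance: K_1 = K_2 − x×(3320 − 1030), so x = (K_2 − K_1)/(3320 − 1030) = 4737.34/2290 = 2.07 km.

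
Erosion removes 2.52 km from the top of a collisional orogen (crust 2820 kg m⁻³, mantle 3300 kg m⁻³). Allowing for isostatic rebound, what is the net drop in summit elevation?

0.367 km

Rebound u = e ρ_c/ρ_m = 2.52 km × 2820/3300 = 2.153 km.
Net surface drop = e − u = 2.52 km − 2.153 km = e (ρ_m − ρ_c)/ρ_m = 0.367 km.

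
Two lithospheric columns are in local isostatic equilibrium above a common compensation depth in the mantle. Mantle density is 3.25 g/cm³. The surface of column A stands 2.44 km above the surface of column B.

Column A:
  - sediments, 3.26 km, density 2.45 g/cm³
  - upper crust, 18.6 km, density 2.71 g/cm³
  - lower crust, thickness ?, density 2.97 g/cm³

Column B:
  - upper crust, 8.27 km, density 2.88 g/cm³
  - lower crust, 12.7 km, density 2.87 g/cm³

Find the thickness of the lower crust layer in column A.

11.3 km

Take the compensation level at the base of the deeper column (depth z_c below the surface of column A) and equate Σ ρ_i t_i down to z_c; mantle fills any gap and the z_c terms cancel.
Column A: 3.26×2.45 + 18.6×2.71 + x×2.97 + (z_c − 21.86 − x)×3.25
Column B: 2.44×0 + 8.27×2.88 + 12.7×2.87 + (z_c − 2.44 − 20.97)×3.25
The z_c×3.25 term appears on both sides and cancels. Collect the known terms of each column as K = Σ(ρt)_known − 3.25 × (depth of known layers): K_A = 58.393 − 3.25×21.86 = −12.652; K_B = 60.2666 − 3.25×(2.44 + 20.97) = −15.8159.
Balance: K_A − x×(3.25 − 2.97) = K_B, so x = (K_A − K_B)/(3.25 − 2.97) = 3.1639/0.28 = 11.3 km.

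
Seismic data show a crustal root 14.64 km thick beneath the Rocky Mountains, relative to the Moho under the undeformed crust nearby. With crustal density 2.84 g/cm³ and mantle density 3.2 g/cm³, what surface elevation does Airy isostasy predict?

1.86 km

For local isostatic compensation: ρ_c h = (ρ_m − ρ_c) r.
h = r (ρ_m − ρ_c) / ρ_c = 14.64 km × (3.2 − 2.84) / 2.84 = 1.86 km.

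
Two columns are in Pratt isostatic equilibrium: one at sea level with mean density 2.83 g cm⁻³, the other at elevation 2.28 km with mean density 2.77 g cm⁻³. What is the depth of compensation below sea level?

ρ_ref D = ρ (D + h) → D (ρ_ref − ρ) = ρ h.
D = ρ h/(ρ_ref − ρ) = 2.77 × 2.28 km/(2.83 − 2.77) = 105 km.

105 km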